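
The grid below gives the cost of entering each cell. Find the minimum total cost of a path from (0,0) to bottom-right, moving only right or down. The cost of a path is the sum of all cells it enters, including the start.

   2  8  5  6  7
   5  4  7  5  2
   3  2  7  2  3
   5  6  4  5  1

Take [0,0] → [1,0] → [2,0] → [2,1] → [2,2] → [2,3] → [2,4] → [3,4] for a total of 2 + 5 + 3 + 2 + 7 + 2 + 3 + 1 = 25.

25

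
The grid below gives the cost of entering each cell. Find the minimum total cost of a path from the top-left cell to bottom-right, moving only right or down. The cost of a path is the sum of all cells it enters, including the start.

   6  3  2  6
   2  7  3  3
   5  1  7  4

Cheapest: r0c0→r0c1→r0c2→r1c2→r1c3→r2c3
  6 + 3 + 2 + 3 + 3 + 4 = 21

21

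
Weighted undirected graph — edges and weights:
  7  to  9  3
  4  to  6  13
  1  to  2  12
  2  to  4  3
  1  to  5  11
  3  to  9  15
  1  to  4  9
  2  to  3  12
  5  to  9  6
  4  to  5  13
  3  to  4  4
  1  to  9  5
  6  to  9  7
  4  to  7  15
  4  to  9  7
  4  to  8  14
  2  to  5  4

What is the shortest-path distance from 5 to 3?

11

A few of the 5→3 routes:
5→9→3: 6 + 15 = 21
5→2→4→3: 4 + 3 + 4 = 11
5→9→4→3: 6 + 7 + 4 = 17
5→1→4→3: 11 + 9 + 4 = 24
5→4→3: 13 + 4 = 17
5→2→3: 4 + 12 = 16
Best route has total 11.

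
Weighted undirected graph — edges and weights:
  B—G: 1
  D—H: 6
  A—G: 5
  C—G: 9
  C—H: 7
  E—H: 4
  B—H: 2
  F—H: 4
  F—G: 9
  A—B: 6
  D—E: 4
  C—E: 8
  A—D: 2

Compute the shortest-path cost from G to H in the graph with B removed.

13

A few of the G→H routes:
G - A - D - H: 5 + 2 + 6 = 13
G - C - H: 9 + 7 = 16
G - A - D - E - H: 5 + 2 + 4 + 4 = 15
G - F - H: 9 + 4 = 13
G - C - E - H: 9 + 8 + 4 = 21
G - A - D - E - C - H: 5 + 2 + 4 + 8 + 7 = 26
Shortest: 13.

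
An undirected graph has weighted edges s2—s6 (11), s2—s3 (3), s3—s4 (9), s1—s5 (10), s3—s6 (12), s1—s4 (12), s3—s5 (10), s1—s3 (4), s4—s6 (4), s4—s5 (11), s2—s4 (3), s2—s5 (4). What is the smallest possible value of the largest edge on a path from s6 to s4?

Some routes from s6 to s4:
s6 -> s2 -> s5 -> s4: max(11, 4, 11) = 11
s6 -> s2 -> s4: max(11, 3) = 11
s6 -> s4: max(4) = 4
s6 -> s2 -> s5 -> s1 -> s3 -> s4: max(11, 4, 10, 4, 9) = 11
s6 -> s2 -> s5 -> s3 -> s4: max(11, 4, 10, 9) = 11
The minimum achievable maximum is 4.

4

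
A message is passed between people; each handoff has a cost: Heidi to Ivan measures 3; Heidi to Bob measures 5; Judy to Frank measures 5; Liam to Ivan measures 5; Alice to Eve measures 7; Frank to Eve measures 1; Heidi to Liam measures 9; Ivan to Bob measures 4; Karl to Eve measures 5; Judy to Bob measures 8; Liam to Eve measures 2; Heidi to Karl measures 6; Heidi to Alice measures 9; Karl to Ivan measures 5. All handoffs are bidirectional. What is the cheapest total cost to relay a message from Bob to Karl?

9

Some routes from Bob to Karl:
Bob -> Ivan -> Heidi -> Karl: 4 + 3 + 6 = 13
Bob -> Heidi -> Ivan -> Karl: 5 + 3 + 5 = 13
Bob -> Ivan -> Karl: 4 + 5 = 9
Bob -> Heidi -> Karl: 5 + 6 = 11
Best route has total 9.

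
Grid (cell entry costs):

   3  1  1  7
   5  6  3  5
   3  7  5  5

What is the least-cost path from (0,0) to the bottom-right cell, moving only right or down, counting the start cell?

Cheapest: r0c0 -> r0c1 -> r0c2 -> r1c2 -> r1c3 -> r2c3
  3 + 1 + 1 + 3 + 5 + 5 = 18
(Top row then right column would cost 22.)

18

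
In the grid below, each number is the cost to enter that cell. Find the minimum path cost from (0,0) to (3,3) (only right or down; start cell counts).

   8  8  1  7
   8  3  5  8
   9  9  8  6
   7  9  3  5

Take r0c0 r0c1 r0c2 r1c2 r2c2 r3c2 r3c3 for a total of 8 + 8 + 1 + 5 + 8 + 3 + 5 = 38.

38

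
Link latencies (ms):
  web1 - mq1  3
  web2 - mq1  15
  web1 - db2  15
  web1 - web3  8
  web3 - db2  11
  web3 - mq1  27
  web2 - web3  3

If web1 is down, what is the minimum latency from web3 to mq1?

18

Paths from web3 to mq1 avoiding web1:
web3 -> web2 -> mq1: 3 + 15 = 18
web3 -> mq1: 27
The minimum is 18 ms.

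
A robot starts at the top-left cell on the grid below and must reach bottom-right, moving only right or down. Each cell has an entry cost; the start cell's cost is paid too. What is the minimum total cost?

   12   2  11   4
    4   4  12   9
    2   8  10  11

47

Best path: r0c0 → r0c1 → r1c1 → r2c1 → r2c2 → r2c3
Cost: 12 + 2 + 4 + 8 + 10 + 11 = 47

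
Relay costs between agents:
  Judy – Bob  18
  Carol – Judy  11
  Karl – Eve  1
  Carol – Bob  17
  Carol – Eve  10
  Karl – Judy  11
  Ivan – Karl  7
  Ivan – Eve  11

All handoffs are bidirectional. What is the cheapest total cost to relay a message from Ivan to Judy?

Routes from Ivan to Judy:
Ivan → Karl → Eve → Carol → Judy: 7 + 1 + 10 + 11 = 29
Ivan → Karl → Judy: 7 + 11 = 18
Ivan → Karl → Eve → Carol → Bob → Judy: 7 + 1 + 10 + 17 + 18 = 53
Ivan → Eve → Karl → Judy: 11 + 1 + 11 = 23
Ivan → Eve → Carol → Judy: 11 + 10 + 11 = 32
Ivan → Eve → Carol → Bob → Judy: 11 + 10 + 17 + 18 = 56
Best route has total 18.

18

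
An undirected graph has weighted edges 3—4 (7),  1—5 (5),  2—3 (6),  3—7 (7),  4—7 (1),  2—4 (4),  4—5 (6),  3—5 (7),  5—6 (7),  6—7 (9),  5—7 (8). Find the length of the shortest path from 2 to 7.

Comparing a few candidate routes:
2→4→5→7: 4 + 6 + 8 = 18
2→4→7: 4 + 1 = 5
2→3→7: 6 + 7 = 13
2→3→4→7: 6 + 7 + 1 = 14
2→3→5→4→7: 6 + 7 + 6 + 1 = 20
2→4→3→7: 4 + 7 + 7 = 18
Shortest: 5.

5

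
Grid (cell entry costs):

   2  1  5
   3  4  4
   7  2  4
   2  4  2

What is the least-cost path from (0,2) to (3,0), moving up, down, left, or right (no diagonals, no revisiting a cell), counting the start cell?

Best path: (0,2) → (0,1) → (1,1) → (2,1) → (3,1) → (3,0)
Cost: 5 + 1 + 4 + 2 + 4 + 2 = 18

18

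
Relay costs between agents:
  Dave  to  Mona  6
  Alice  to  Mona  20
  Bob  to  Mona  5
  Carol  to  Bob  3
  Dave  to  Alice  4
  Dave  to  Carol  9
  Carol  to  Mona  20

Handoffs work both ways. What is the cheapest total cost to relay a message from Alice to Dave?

Comparing a few candidate routes:
Alice-Dave: 4
Alice-Mona-Bob-Carol-Dave: 20 + 5 + 3 + 9 = 37
Alice-Mona-Dave: 20 + 6 = 26
Shortest: 4.

4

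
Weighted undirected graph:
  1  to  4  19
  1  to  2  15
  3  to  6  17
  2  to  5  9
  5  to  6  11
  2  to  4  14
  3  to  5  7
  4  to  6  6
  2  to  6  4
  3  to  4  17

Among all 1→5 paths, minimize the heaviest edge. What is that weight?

15

Checking several routes:
1-2-6-5: max(15, 4, 11) = 15
1-2-4-6-3-5: max(15, 14, 6, 17, 7) = 17
1-2-4-6-5: max(15, 14, 6, 11) = 15
1-2-5: max(15, 9) = 15
1-2-4-3-5: max(15, 14, 17, 7) = 17
1-2-4-3-6-5: max(15, 14, 17, 17, 11) = 17
Best route has worst link 15.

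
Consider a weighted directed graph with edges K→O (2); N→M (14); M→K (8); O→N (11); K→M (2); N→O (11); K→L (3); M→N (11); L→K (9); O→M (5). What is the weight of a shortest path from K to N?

Paths from K to N:
K→M→N: 2 + 11 = 13
K→O→M→N: 2 + 5 + 11 = 18
K→O→N: 2 + 11 = 13
Shortest: 13.

13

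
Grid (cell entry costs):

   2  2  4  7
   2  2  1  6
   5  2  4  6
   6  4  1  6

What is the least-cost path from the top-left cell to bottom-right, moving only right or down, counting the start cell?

Take r0c0→r0c1→r1c1→r1c2→r2c2→r3c2→r3c3 for a total of 2 + 2 + 2 + 1 + 4 + 1 + 6 = 18.
For comparison, the top-then-right route costs 33.

18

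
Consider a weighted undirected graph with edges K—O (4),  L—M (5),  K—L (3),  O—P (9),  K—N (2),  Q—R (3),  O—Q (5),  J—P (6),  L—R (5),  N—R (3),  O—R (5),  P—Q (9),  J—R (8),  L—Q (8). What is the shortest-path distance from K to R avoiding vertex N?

Checking several routes:
K -> L -> R: 3 + 5 = 8
K -> L -> Q -> R: 3 + 8 + 3 = 14
K -> O -> Q -> R: 4 + 5 + 3 = 12
K -> O -> R: 4 + 5 = 9
Shortest: 8.

8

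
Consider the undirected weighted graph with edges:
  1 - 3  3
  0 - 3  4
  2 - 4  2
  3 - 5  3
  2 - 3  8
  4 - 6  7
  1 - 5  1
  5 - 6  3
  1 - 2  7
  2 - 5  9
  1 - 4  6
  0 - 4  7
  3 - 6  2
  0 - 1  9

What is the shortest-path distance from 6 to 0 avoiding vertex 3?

Some routes from 6 to 0 avoiding 3:
6 -> 4 -> 0: 7 + 7 = 14
6 -> 5 -> 2 -> 4 -> 0: 3 + 9 + 2 + 7 = 21
6 -> 5 -> 1 -> 2 -> 4 -> 0: 3 + 1 + 7 + 2 + 7 = 20
6 -> 4 -> 1 -> 0: 7 + 6 + 9 = 22
6 -> 5 -> 1 -> 0: 3 + 1 + 9 = 13
6 -> 5 -> 1 -> 4 -> 0: 3 + 1 + 6 + 7 = 17
Shortest: 13.

13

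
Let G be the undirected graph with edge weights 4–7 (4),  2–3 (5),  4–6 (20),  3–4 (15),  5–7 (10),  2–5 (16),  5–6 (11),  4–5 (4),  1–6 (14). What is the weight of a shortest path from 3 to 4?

Checking several routes:
3 → 4: 15
3 → 2 → 5 → 7 → 4: 5 + 16 + 10 + 4 = 35
3 → 2 → 5 → 4: 5 + 16 + 4 = 25
The minimum is 15.

15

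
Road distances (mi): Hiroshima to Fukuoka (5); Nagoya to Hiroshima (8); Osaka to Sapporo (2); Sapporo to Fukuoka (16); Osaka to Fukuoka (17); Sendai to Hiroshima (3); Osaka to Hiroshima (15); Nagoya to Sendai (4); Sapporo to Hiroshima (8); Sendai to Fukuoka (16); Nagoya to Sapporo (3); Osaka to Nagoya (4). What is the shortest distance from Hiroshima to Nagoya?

Some routes from Hiroshima to Nagoya:
Hiroshima→Sapporo→Nagoya: 8 + 3 = 11
Hiroshima→Sendai→Nagoya: 3 + 4 = 7
Hiroshima→Nagoya: 8
The minimum is 7 mi.

7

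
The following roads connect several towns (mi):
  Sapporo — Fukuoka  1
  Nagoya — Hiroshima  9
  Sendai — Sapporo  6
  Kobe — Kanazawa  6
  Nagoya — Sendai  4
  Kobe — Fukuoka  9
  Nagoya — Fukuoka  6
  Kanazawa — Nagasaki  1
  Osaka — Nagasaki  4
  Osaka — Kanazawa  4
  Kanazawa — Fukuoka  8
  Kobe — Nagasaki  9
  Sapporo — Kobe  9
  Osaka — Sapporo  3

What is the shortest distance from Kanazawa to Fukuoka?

8

Some routes from Kanazawa to Fukuoka:
Kanazawa → Osaka → Sapporo → Fukuoka: 4 + 3 + 1 = 8
Kanazawa → Fukuoka: 8
Kanazawa → Nagasaki → Osaka → Sapporo → Fukuoka: 1 + 4 + 3 + 1 = 9
Shortest: 8 mi.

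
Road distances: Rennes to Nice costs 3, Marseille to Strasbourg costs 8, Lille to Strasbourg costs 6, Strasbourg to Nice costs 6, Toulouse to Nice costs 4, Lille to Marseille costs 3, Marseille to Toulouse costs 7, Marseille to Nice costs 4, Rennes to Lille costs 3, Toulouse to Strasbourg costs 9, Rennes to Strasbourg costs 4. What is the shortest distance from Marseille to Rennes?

Comparing a few candidate routes:
Marseille - Nice - Strasbourg - Rennes: 4 + 6 + 4 = 14
Marseille - Lille - Strasbourg - Rennes: 3 + 6 + 4 = 13
Marseille - Strasbourg - Rennes: 8 + 4 = 12
Marseille - Nice - Rennes: 4 + 3 = 7
Marseille - Lille - Rennes: 3 + 3 = 6
Shortest: 6.

6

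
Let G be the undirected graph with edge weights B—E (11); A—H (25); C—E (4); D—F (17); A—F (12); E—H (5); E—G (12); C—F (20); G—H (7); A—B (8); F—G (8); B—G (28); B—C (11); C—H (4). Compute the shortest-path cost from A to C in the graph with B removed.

Comparing a few candidate routes:
A→H→E→C: 25 + 5 + 4 = 34
A→H→C: 25 + 4 = 29
A→F→G→H→C: 12 + 8 + 7 + 4 = 31
A→F→C: 12 + 20 = 32
A→F→G→E→C: 12 + 8 + 12 + 4 = 36
The minimum is 29.

29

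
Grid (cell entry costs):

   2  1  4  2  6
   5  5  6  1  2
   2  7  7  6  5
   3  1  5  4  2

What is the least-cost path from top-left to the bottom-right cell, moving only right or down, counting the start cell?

19

One optimal route is r0c0 r0c1 r0c2 r0c3 r1c3 r1c4 r2c4 r3c4.
Its cost is 2 + 1 + 4 + 2 + 1 + 2 + 5 + 2 = 19.
(Top row then right column would cost 24.)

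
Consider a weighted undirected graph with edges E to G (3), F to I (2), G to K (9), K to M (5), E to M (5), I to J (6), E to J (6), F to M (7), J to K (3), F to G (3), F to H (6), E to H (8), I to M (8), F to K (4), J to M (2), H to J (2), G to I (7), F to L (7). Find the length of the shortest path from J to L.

A few of the J→L routes:
J→H→F→L: 2 + 6 + 7 = 15
J→K→F→L: 3 + 4 + 7 = 14
J→M→F→L: 2 + 7 + 7 = 16
J→I→F→L: 6 + 2 + 7 = 15
Shortest: 14.

14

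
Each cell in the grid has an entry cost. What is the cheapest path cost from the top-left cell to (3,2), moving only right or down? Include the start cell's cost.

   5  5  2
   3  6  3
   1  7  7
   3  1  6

Path [0,0]→[1,0]→[2,0]→[3,0]→[3,1]→[3,2]: 5 + 3 + 1 + 3 + 1 + 6 = 19.
For comparison, the top-then-right route costs 28.

19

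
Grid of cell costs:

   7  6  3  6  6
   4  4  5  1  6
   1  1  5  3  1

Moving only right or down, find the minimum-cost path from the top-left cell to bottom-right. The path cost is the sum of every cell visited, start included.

22

Take (0,0) -> (1,0) -> (2,0) -> (2,1) -> (2,2) -> (2,3) -> (2,4) for a total of 7 + 4 + 1 + 1 + 5 + 3 + 1 = 22.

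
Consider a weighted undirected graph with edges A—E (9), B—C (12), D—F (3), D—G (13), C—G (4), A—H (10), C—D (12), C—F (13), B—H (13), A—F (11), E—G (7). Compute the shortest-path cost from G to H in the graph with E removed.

29

Comparing a few candidate routes:
G-C-D-F-A-H: 4 + 12 + 3 + 11 + 10 = 40
G-C-F-A-H: 4 + 13 + 11 + 10 = 38
G-D-F-A-H: 13 + 3 + 11 + 10 = 37
G-C-B-H: 4 + 12 + 13 = 29
Best route has total 29.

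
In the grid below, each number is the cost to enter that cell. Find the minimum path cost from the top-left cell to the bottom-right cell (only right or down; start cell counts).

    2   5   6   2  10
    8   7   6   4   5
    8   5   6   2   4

25

One optimal route is r0c0 r0c1 r0c2 r0c3 r1c3 r2c3 r2c4.
Its cost is 2 + 5 + 6 + 2 + 4 + 2 + 4 = 25.
For comparison, the top-then-right route costs 34.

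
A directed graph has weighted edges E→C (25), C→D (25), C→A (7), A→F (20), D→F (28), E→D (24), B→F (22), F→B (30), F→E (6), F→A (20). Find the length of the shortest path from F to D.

Paths from F to D:
F→E→D: 6 + 24 = 30
F→E→C→D: 6 + 25 + 25 = 56
The minimum is 30.

30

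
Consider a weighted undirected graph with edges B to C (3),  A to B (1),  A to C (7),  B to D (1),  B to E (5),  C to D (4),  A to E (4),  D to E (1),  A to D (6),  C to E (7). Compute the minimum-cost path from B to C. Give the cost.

3

A few of the B→C routes:
B-A-C: 1 + 7 = 8
B-D-C: 1 + 4 = 5
B-C: 3
Best route has total 3.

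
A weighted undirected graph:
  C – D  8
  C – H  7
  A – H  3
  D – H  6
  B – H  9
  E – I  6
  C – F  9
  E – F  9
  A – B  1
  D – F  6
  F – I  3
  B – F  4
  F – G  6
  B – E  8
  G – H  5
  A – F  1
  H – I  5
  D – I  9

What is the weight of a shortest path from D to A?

7

A few of the D→A routes:
D → F → A: 6 + 1 = 7
D → F → B → A: 6 + 4 + 1 = 11
D → I → F → A: 9 + 3 + 1 = 13
D → H → A: 6 + 3 = 9
Best route has total 7.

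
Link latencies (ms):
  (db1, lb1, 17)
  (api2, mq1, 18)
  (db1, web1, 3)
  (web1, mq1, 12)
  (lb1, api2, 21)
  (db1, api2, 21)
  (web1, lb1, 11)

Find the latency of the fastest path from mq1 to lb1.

23

Paths from mq1 to lb1:
mq1-web1-lb1: 12 + 11 = 23
mq1-api2-lb1: 18 + 21 = 39
mq1-api2-db1-web1-lb1: 18 + 21 + 3 + 11 = 53
mq1-web1-db1-lb1: 12 + 3 + 17 = 32
mq1-api2-db1-lb1: 18 + 21 + 17 = 56
mq1-web1-db1-api2-lb1: 12 + 3 + 21 + 21 = 57
The minimum is 23 ms.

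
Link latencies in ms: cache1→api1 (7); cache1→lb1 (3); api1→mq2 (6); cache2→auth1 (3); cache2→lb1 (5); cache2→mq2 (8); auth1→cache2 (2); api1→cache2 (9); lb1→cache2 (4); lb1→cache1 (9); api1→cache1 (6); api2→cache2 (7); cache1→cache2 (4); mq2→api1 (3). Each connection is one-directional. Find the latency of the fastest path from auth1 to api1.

13

Paths from auth1 to api1:
auth1→cache2→mq2→api1: 2 + 8 + 3 = 13
auth1→cache2→lb1→cache1→api1: 2 + 5 + 9 + 7 = 23
The minimum is 13 ms.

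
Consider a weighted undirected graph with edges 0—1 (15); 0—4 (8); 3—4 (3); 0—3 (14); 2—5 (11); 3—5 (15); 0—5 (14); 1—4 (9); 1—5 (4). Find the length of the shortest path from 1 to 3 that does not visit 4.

19

Candidate routes:
1 -> 5 -> 3: 4 + 15 = 19
1 -> 5 -> 0 -> 3: 4 + 14 + 14 = 32
1 -> 0 -> 5 -> 3: 15 + 14 + 15 = 44
1 -> 0 -> 3: 15 + 14 = 29
The minimum is 19.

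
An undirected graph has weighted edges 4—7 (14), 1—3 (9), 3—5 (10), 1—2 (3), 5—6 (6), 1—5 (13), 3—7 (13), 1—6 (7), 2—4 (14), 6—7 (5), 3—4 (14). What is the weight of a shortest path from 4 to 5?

24

Checking several routes:
4 - 2 - 1 - 5: 14 + 3 + 13 = 30
4 - 7 - 6 - 5: 14 + 5 + 6 = 25
4 - 2 - 1 - 3 - 5: 14 + 3 + 9 + 10 = 36
4 - 2 - 1 - 6 - 5: 14 + 3 + 7 + 6 = 30
4 - 3 - 5: 14 + 10 = 24
Best route has total 24.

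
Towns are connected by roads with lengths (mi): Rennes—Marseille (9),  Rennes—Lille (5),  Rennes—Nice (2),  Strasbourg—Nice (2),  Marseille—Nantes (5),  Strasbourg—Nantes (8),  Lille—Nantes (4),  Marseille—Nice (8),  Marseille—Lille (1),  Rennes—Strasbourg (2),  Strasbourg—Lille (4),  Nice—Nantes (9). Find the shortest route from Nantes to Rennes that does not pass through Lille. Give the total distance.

Some routes from Nantes to Rennes avoiding Lille:
Nantes - Marseille - Rennes: 5 + 9 = 14
Nantes - Strasbourg - Nice - Rennes: 8 + 2 + 2 = 12
Nantes - Nice - Rennes: 9 + 2 = 11
Nantes - Strasbourg - Rennes: 8 + 2 = 10
Nantes - Marseille - Nice - Rennes: 5 + 8 + 2 = 15
Nantes - Nice - Strasbourg - Rennes: 9 + 2 + 2 = 13
Best route has total 10 mi.

10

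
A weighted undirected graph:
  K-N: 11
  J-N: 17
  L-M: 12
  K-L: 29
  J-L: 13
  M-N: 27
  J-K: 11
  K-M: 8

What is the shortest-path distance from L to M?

Comparing a few candidate routes:
L-M: 12
L-J-K-M: 13 + 11 + 8 = 32
L-K-M: 29 + 8 = 37
Shortest: 12.

12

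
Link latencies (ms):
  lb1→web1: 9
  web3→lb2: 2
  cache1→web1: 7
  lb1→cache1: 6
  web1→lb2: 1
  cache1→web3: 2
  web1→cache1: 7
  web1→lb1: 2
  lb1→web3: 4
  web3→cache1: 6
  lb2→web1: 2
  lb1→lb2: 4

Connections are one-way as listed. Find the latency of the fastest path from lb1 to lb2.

Checking several routes:
lb1 -> web3 -> lb2: 4 + 2 = 6
lb1 -> web1 -> lb2: 9 + 1 = 10
lb1 -> lb2: 4
Shortest: 4 ms.

4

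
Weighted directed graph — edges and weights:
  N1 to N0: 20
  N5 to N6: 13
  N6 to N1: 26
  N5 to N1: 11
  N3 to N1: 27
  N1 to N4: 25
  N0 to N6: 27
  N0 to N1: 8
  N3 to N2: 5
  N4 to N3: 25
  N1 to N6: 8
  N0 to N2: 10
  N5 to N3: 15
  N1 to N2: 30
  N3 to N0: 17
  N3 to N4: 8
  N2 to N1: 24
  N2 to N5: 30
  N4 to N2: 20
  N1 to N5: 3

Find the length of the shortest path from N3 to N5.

28

A few of the N3→N5 routes:
N3 -> N2 -> N1 -> N5: 5 + 24 + 3 = 32
N3 -> N0 -> N1 -> N5: 17 + 8 + 3 = 28
N3 -> N1 -> N5: 27 + 3 = 30
N3 -> N0 -> N2 -> N1 -> N5: 17 + 10 + 24 + 3 = 54
N3 -> N2 -> N5: 5 + 30 = 35
The minimum is 28.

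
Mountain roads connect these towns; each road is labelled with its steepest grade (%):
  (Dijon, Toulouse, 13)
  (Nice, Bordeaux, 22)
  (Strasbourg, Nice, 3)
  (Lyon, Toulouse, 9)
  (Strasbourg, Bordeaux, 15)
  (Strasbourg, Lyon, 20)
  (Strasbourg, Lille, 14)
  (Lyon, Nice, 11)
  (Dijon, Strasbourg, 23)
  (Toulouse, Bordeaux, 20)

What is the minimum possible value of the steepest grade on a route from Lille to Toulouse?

14

Comparing a few candidate routes:
Lille - Strasbourg - Lyon - Toulouse: max(14, 20, 9) = 20
Lille - Strasbourg - Lyon - Nice - Bordeaux - Toulouse: max(14, 20, 11, 22, 20) = 22
Lille - Strasbourg - Bordeaux - Toulouse: max(14, 15, 20) = 20
Lille - Strasbourg - Nice - Lyon - Toulouse: max(14, 3, 11, 9) = 14
Best route has worst link 14%.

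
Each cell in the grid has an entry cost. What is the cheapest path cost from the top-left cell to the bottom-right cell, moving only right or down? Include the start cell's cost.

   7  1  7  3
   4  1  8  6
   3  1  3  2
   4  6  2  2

Cheapest: [0,0]→[0,1]→[1,1]→[2,1]→[2,2]→[2,3]→[3,3]
  7 + 1 + 1 + 1 + 3 + 2 + 2 = 17
(Top row then right column would cost 28.)

17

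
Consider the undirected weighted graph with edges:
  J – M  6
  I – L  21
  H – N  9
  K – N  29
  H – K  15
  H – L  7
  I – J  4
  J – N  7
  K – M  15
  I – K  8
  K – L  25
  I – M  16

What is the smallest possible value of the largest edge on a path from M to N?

7

Checking several routes:
M-J-N: max(6, 7) = 7
M-K-H-N: max(15, 15, 9) = 15
M-J-I-K-H-N: max(6, 4, 8, 15, 9) = 15
M-K-I-J-N: max(15, 8, 4, 7) = 15
The minimum achievable maximum is 7.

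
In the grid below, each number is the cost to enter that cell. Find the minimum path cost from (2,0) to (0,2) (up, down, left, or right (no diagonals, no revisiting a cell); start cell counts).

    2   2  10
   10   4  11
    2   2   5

One optimal route is (2,0) -> (2,1) -> (1,1) -> (0,1) -> (0,2).
Its cost is 2 + 2 + 4 + 2 + 10 = 20.

20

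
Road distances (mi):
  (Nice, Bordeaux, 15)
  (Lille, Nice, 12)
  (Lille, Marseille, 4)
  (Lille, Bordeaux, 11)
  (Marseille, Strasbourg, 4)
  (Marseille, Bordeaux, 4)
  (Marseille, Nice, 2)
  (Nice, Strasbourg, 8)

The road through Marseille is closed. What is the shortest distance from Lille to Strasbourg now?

Candidate routes:
Lille - Nice - Strasbourg: 12 + 8 = 20
Lille - Bordeaux - Nice - Strasbourg: 11 + 15 + 8 = 34
Best route has total 20 mi.

20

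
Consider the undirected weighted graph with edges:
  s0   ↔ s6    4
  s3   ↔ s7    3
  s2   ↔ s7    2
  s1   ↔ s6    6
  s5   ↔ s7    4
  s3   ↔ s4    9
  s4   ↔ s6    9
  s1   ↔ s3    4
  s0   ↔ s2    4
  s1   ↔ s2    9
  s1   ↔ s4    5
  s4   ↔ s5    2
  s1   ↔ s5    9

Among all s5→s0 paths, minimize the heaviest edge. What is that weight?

4

Checking several routes:
s5 - s7 - s3 - s1 - s6 - s0: max(4, 3, 4, 6, 4) = 6
s5 - s7 - s2 - s0: max(4, 2, 4) = 4
s5 - s4 - s1 - s6 - s0: max(2, 5, 6, 4) = 6
s5 - s4 - s1 - s3 - s7 - s2 - s0: max(2, 5, 4, 3, 2, 4) = 5
The minimum achievable maximum is 4.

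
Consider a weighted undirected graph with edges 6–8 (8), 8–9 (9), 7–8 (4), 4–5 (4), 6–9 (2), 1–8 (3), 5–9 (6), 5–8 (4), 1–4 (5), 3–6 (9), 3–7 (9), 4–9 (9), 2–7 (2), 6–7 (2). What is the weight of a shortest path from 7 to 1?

7

Checking several routes:
7 -> 6 -> 9 -> 5 -> 8 -> 1: 2 + 2 + 6 + 4 + 3 = 17
7 -> 8 -> 5 -> 4 -> 1: 4 + 4 + 4 + 5 = 17
7 -> 6 -> 9 -> 8 -> 1: 2 + 2 + 9 + 3 = 16
7 -> 6 -> 8 -> 1: 2 + 8 + 3 = 13
7 -> 8 -> 1: 4 + 3 = 7
Best route has total 7.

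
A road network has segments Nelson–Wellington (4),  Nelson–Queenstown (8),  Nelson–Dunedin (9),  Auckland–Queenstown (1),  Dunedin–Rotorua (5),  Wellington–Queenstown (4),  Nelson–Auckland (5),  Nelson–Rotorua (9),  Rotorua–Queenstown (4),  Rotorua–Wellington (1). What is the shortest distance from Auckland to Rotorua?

5

A few of the Auckland→Rotorua routes:
Auckland → Nelson → Rotorua: 5 + 9 = 14
Auckland → Queenstown → Wellington → Rotorua: 1 + 4 + 1 = 6
Auckland → Queenstown → Nelson → Wellington → Rotorua: 1 + 8 + 4 + 1 = 14
Auckland → Nelson → Wellington → Rotorua: 5 + 4 + 1 = 10
Auckland → Queenstown → Rotorua: 1 + 4 = 5
Shortest: 5 mi.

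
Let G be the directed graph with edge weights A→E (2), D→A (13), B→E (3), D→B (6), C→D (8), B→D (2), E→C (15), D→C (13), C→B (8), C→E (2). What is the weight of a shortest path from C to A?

21

Paths from C to A:
C-B-D-A: 8 + 2 + 13 = 23
C-D-A: 8 + 13 = 21
Shortest: 21.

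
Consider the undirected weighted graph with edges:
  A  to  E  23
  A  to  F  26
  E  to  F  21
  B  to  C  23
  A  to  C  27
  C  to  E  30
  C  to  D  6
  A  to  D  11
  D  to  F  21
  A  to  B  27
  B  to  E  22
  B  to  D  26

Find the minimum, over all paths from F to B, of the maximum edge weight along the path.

Comparing a few candidate routes:
F -> D -> B: max(21, 26) = 26
F -> D -> A -> E -> B: max(21, 11, 23, 22) = 23
F -> A -> D -> B: max(26, 11, 26) = 26
F -> D -> C -> B: max(21, 6, 23) = 23
F -> E -> A -> D -> C -> B: max(21, 23, 11, 6, 23) = 23
F -> E -> B: max(21, 22) = 22
Smallest bottleneck: 22.

22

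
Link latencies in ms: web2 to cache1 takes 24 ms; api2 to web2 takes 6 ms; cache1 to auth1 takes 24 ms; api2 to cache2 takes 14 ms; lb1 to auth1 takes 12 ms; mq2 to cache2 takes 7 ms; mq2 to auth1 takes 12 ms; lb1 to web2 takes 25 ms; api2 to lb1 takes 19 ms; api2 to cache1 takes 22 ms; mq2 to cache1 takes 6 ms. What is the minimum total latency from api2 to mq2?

A few of the api2→mq2 routes:
api2-cache2-mq2: 14 + 7 = 21
api2-web2-cache1-mq2: 6 + 24 + 6 = 36
api2-lb1-auth1-mq2: 19 + 12 + 12 = 43
api2-web2-lb1-auth1-mq2: 6 + 25 + 12 + 12 = 55
api2-cache1-mq2: 22 + 6 = 28
api2-cache1-auth1-mq2: 22 + 24 + 12 = 58
The minimum is 21 ms.

21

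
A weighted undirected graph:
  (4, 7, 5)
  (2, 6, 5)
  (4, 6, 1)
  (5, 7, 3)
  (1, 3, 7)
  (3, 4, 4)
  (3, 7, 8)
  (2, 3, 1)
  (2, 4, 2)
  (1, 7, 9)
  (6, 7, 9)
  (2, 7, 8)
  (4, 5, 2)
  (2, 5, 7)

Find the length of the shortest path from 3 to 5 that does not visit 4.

A few of the 3→5 routes:
3 - 2 - 7 - 5: 1 + 8 + 3 = 12
3 - 7 - 2 - 5: 8 + 8 + 7 = 23
3 - 1 - 7 - 5: 7 + 9 + 3 = 19
3 - 2 - 5: 1 + 7 = 8
3 - 7 - 5: 8 + 3 = 11
3 - 2 - 6 - 7 - 5: 1 + 5 + 9 + 3 = 18
Shortest: 8.

8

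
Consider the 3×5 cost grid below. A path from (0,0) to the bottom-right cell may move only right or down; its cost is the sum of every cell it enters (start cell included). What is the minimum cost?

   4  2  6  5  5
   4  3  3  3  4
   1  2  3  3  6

One optimal route is (0,0) -> (0,1) -> (1,1) -> (2,1) -> (2,2) -> (2,3) -> (2,4).
Its cost is 4 + 2 + 3 + 2 + 3 + 3 + 6 = 23.
For comparison, the top-then-right route costs 32.

23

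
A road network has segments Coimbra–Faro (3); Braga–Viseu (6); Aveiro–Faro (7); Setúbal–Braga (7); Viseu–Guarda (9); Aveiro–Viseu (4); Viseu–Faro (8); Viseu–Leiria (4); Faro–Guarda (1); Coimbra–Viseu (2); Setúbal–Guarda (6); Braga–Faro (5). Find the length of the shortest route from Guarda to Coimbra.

4

Some routes from Guarda to Coimbra:
Guarda-Faro-Viseu-Coimbra: 1 + 8 + 2 = 11
Guarda-Faro-Braga-Viseu-Coimbra: 1 + 5 + 6 + 2 = 14
Guarda-Viseu-Coimbra: 9 + 2 = 11
Guarda-Viseu-Faro-Coimbra: 9 + 8 + 3 = 20
Guarda-Faro-Aveiro-Viseu-Coimbra: 1 + 7 + 4 + 2 = 14
Guarda-Faro-Coimbra: 1 + 3 = 4
Shortest: 4 km.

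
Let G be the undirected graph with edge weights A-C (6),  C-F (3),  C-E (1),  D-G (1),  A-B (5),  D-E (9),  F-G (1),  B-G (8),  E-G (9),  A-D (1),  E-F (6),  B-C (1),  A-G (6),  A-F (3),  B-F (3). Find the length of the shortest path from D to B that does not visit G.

Some routes from D to B avoiding G:
D → A → C → B: 1 + 6 + 1 = 8
D → A → F → E → C → B: 1 + 3 + 6 + 1 + 1 = 12
D → A → F → C → B: 1 + 3 + 3 + 1 = 8
D → A → B: 1 + 5 = 6
D → A → F → B: 1 + 3 + 3 = 7
D → E → C → B: 9 + 1 + 1 = 11
Best route has total 6.

6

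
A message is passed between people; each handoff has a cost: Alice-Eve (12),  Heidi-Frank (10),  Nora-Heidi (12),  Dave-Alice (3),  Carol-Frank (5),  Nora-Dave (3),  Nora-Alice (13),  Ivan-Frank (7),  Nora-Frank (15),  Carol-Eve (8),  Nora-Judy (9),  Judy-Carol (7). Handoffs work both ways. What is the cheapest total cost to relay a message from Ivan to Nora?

Comparing a few candidate routes:
Ivan-Frank-Heidi-Nora: 7 + 10 + 12 = 29
Ivan-Frank-Carol-Eve-Alice-Dave-Nora: 7 + 5 + 8 + 12 + 3 + 3 = 38
Ivan-Frank-Carol-Judy-Nora: 7 + 5 + 7 + 9 = 28
Ivan-Frank-Nora: 7 + 15 = 22
Best route has total 22.

22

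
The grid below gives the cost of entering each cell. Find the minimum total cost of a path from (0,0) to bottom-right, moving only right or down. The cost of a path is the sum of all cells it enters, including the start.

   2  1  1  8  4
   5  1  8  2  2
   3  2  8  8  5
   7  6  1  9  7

28

Best path: [0,0] → [0,1] → [0,2] → [0,3] → [1,3] → [1,4] → [2,4] → [3,4]
Cost: 2 + 1 + 1 + 8 + 2 + 2 + 5 + 7 = 28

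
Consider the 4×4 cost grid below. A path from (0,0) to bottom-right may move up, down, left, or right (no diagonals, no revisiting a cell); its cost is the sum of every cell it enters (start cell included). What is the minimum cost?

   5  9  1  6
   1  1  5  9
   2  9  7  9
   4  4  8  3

27

Path r0c0 r1c0 r2c0 r3c0 r3c1 r3c2 r3c3: 5 + 1 + 2 + 4 + 4 + 8 + 3 = 27.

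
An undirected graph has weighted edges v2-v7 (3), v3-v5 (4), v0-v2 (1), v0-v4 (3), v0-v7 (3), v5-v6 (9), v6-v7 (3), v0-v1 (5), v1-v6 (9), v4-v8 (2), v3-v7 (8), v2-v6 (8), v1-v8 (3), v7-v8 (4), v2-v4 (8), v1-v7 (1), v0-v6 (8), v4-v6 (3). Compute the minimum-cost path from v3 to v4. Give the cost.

Some routes from v3 to v4:
v3→v7→v8→v4: 8 + 4 + 2 = 14
v3→v7→v6→v4: 8 + 3 + 3 = 14
v3→v7→v1→v8→v4: 8 + 1 + 3 + 2 = 14
Shortest: 14.

14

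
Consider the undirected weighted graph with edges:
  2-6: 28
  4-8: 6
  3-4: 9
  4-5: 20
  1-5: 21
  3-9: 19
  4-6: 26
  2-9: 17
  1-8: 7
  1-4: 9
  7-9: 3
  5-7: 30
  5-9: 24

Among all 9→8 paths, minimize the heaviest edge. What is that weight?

19

Checking several routes:
9 → 3 → 4 → 1 → 8: max(19, 9, 9, 7) = 19
9 → 3 → 4 → 8: max(19, 9, 6) = 19
9 → 3 → 4 → 5 → 1 → 8: max(19, 9, 20, 21, 7) = 21
Best route has worst link 19.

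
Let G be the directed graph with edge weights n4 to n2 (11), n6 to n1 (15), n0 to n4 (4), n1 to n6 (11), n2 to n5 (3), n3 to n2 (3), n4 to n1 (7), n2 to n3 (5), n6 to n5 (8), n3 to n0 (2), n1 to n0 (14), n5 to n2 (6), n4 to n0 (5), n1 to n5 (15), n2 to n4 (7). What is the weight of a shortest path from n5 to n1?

Paths from n5 to n1:
n5 -> n2 -> n3 -> n0 -> n4 -> n1: 6 + 5 + 2 + 4 + 7 = 24
n5 -> n2 -> n4 -> n1: 6 + 7 + 7 = 20
Best route has total 20.

20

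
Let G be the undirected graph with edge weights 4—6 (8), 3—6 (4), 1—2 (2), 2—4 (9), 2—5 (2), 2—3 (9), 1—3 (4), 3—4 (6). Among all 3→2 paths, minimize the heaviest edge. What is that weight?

4

Some routes from 3 to 2:
3 - 1 - 2: max(4, 2) = 4
3 - 6 - 4 - 2: max(4, 8, 9) = 9
3 - 4 - 2: max(6, 9) = 9
Best route has worst link 4.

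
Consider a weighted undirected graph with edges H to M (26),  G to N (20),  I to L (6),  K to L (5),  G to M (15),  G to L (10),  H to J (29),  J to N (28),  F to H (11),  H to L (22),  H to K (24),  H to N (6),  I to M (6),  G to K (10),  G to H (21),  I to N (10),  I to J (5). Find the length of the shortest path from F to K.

Checking several routes:
F → H → L → K: 11 + 22 + 5 = 38
F → H → N → I → L → K: 11 + 6 + 10 + 6 + 5 = 38
F → H → G → K: 11 + 21 + 10 = 42
F → H → K: 11 + 24 = 35
The minimum is 35.

35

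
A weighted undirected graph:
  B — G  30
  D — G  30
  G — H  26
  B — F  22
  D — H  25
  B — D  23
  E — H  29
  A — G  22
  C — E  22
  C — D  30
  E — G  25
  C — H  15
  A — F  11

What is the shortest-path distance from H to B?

48

Checking several routes:
H → G → B: 26 + 30 = 56
H → G → D → B: 26 + 30 + 23 = 79
H → E → G → B: 29 + 25 + 30 = 84
H → D → B: 25 + 23 = 48
H → C → D → B: 15 + 30 + 23 = 68
H → G → A → F → B: 26 + 22 + 11 + 22 = 81
Shortest: 48.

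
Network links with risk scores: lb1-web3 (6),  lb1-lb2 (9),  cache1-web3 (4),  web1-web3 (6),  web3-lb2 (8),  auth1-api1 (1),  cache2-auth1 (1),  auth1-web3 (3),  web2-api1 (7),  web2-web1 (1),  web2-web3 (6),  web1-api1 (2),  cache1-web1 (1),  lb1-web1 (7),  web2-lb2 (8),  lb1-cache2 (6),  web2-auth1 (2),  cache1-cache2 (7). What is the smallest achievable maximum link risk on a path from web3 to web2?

Checking several routes:
web3→auth1→web2: max(3, 2) = 3
web3→auth1→api1→web1→web2: max(3, 1, 2, 1) = 3
web3→cache1→web1→web2: max(4, 1, 1) = 4
Best route has worst link 3.

3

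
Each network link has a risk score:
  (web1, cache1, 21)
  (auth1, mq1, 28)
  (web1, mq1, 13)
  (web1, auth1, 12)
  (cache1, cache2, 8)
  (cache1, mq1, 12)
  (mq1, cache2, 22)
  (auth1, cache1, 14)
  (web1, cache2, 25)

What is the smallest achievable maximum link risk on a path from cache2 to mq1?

12

Some routes from cache2 to mq1:
cache2 -> mq1: max(22) = 22
cache2 -> cache1 -> auth1 -> web1 -> mq1: max(8, 14, 12, 13) = 14
cache2 -> cache1 -> web1 -> mq1: max(8, 21, 13) = 21
cache2 -> cache1 -> mq1: max(8, 12) = 12
Best route has worst link 12.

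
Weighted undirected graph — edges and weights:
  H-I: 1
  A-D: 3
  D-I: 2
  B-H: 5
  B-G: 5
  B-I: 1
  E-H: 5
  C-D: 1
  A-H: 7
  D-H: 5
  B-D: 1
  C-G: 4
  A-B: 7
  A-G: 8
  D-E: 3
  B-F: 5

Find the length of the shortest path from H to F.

7

Some routes from H to F:
H -> B -> F: 5 + 5 = 10
H -> I -> D -> B -> F: 1 + 2 + 1 + 5 = 9
H -> I -> B -> F: 1 + 1 + 5 = 7
Best route has total 7.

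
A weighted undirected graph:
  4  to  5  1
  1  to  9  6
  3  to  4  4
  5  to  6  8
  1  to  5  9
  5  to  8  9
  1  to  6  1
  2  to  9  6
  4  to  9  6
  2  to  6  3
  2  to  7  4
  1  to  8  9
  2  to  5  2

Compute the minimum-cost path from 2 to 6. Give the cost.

3

A few of the 2→6 routes:
2 -> 5 -> 6: 2 + 8 = 10
2 -> 5 -> 1 -> 6: 2 + 9 + 1 = 12
2 -> 5 -> 4 -> 9 -> 1 -> 6: 2 + 1 + 6 + 6 + 1 = 16
2 -> 6: 3
2 -> 9 -> 1 -> 6: 6 + 6 + 1 = 13
The minimum is 3.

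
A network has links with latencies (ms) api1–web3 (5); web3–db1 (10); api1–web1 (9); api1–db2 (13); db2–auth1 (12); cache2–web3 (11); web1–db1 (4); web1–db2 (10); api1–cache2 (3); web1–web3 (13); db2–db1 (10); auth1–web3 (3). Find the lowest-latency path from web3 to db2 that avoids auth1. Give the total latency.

A few of the web3→db2 routes:
web3 - web1 - db2: 13 + 10 = 23
web3 - api1 - db2: 5 + 13 = 18
web3 - db1 - web1 - db2: 10 + 4 + 10 = 24
web3 - db1 - db2: 10 + 10 = 20
Shortest: 18 ms.

18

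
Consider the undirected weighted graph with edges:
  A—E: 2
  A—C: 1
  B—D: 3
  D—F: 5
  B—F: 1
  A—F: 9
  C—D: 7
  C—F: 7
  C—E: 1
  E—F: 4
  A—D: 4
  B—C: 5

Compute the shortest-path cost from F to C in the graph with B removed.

5

Comparing a few candidate routes:
F - E - C: 4 + 1 = 5
F - A - C: 9 + 1 = 10
F - C: 7
F - E - A - C: 4 + 2 + 1 = 7
Best route has total 5.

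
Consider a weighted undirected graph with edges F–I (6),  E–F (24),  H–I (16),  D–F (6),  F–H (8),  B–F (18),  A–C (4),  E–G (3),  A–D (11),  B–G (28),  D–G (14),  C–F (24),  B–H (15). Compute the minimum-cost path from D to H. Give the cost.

14

Comparing a few candidate routes:
D -> F -> B -> H: 6 + 18 + 15 = 39
D -> F -> I -> H: 6 + 6 + 16 = 28
D -> F -> H: 6 + 8 = 14
Shortest: 14.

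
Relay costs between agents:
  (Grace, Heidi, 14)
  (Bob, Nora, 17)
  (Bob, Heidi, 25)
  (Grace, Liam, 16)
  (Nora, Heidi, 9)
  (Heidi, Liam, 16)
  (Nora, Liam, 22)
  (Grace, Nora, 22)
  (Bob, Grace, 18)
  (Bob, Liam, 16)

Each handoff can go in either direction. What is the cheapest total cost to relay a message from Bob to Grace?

A few of the Bob→Grace routes:
Bob → Liam → Grace: 16 + 16 = 32
Bob → Heidi → Grace: 25 + 14 = 39
Bob → Grace: 18
Best route has total 18.

18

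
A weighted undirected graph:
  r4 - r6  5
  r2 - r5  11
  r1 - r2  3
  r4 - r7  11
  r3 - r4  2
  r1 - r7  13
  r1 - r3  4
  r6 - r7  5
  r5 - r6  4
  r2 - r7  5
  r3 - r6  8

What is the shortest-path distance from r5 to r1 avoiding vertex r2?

A few of the r5→r1 routes:
r5-r6-r3-r1: 4 + 8 + 4 = 16
r5-r6-r7-r4-r3-r1: 4 + 5 + 11 + 2 + 4 = 26
r5-r6-r7-r1: 4 + 5 + 13 = 22
r5-r6-r4-r3-r1: 4 + 5 + 2 + 4 = 15
Shortest: 15.

15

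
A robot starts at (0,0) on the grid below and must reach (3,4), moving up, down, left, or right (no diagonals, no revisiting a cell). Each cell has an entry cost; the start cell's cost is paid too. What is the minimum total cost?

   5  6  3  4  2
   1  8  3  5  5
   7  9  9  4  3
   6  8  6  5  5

33

Path (0,0) (0,1) (0,2) (0,3) (0,4) (1,4) (2,4) (3,4): 5 + 6 + 3 + 4 + 2 + 5 + 3 + 5 = 33.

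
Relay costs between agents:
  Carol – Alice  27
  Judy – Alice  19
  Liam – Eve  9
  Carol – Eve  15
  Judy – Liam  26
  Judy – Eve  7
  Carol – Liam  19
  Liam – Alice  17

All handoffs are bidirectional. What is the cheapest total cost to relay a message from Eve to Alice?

26

Some routes from Eve to Alice:
Eve→Liam→Judy→Alice: 9 + 26 + 19 = 54
Eve→Judy→Alice: 7 + 19 = 26
Eve→Carol→Liam→Alice: 15 + 19 + 17 = 51
Eve→Carol→Alice: 15 + 27 = 42
Eve→Judy→Liam→Alice: 7 + 26 + 17 = 50
Eve→Liam→Alice: 9 + 17 = 26
Shortest: 26.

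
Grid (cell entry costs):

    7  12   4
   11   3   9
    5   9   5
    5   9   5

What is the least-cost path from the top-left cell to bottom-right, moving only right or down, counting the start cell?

Take (0,0) -> (1,0) -> (1,1) -> (1,2) -> (2,2) -> (3,2) for a total of 7 + 11 + 3 + 9 + 5 + 5 = 40.
For comparison, the top-then-right route costs 42.

40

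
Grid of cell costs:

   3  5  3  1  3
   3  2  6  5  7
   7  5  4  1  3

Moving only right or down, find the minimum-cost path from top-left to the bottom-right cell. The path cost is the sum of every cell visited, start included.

21

One optimal route is r0c0 → r0c1 → r0c2 → r0c3 → r1c3 → r2c3 → r2c4.
Its cost is 3 + 5 + 3 + 1 + 5 + 1 + 3 = 21.
For comparison, the top-then-right route costs 25.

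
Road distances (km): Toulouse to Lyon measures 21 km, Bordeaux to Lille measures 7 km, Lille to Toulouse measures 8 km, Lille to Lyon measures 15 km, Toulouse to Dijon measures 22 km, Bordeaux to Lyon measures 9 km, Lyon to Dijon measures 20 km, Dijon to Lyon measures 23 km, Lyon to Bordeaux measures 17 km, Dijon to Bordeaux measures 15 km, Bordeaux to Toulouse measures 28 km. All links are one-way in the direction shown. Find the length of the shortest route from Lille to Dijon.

Candidate routes:
Lille -> Toulouse -> Lyon -> Dijon: 8 + 21 + 20 = 49
Lille -> Toulouse -> Dijon: 8 + 22 = 30
Lille -> Lyon -> Bordeaux -> Toulouse -> Dijon: 15 + 17 + 28 + 22 = 82
Lille -> Lyon -> Dijon: 15 + 20 = 35
The minimum is 30 km.

30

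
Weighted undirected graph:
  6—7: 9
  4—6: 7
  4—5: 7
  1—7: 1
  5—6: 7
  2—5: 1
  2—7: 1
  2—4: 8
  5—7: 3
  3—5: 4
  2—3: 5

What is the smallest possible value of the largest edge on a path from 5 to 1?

Comparing a few candidate routes:
5 → 7 → 1: max(3, 1) = 3
5 → 3 → 2 → 7 → 1: max(4, 5, 1, 1) = 5
5 → 2 → 7 → 1: max(1, 1, 1) = 1
5 → 6 → 4 → 2 → 7 → 1: max(7, 7, 8, 1, 1) = 8
Smallest bottleneck: 1.

1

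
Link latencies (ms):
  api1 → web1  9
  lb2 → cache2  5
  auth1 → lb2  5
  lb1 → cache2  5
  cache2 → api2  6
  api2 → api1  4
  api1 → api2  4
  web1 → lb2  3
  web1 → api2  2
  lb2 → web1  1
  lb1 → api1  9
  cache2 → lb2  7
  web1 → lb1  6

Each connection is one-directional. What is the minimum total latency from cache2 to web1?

Routes from cache2 to web1:
cache2→lb2→web1: 7 + 1 = 8
cache2→api2→api1→web1: 6 + 4 + 9 = 19
Best route has total 8 ms.

8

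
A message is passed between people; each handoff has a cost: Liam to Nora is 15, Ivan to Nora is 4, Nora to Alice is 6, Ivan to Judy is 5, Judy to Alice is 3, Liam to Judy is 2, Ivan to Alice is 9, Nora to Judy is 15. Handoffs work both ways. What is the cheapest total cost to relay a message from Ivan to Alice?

Some routes from Ivan to Alice:
Ivan → Judy → Alice: 5 + 3 = 8
Ivan → Alice: 9
Ivan → Nora → Alice: 4 + 6 = 10
The minimum is 8.

8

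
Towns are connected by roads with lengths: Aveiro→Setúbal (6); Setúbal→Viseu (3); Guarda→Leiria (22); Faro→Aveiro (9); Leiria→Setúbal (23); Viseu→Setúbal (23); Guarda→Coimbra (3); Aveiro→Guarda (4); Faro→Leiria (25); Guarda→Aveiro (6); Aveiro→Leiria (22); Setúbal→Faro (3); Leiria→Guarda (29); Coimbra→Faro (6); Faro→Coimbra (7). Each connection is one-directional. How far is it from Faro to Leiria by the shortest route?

25

Routes from Faro to Leiria:
Faro -> Aveiro -> Guarda -> Leiria: 9 + 4 + 22 = 35
Faro -> Aveiro -> Leiria: 9 + 22 = 31
Faro -> Leiria: 25
Shortest: 25.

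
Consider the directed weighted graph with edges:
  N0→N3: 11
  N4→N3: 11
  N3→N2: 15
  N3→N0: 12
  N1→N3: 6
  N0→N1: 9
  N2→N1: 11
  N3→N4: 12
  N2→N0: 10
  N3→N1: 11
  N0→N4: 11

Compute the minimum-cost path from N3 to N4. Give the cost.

Routes from N3 to N4:
N3-N4: 12
N3-N0-N4: 12 + 11 = 23
N3-N2-N0-N4: 15 + 10 + 11 = 36
Shortest: 12.

12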